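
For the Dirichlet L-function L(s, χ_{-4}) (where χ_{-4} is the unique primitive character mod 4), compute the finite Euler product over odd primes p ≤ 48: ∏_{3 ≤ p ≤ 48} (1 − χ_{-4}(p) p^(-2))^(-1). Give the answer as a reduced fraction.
∏ = 114726379539814929565547/125247697987829760000000

The odd primes p ≤ 48 are [3, 5, 7, 11, 13, 17, 19, 23, 29, 31, 37, 41, 43, 47]. For each, χ(p) = 1 if p ≡ 1 mod 4, χ(p) = −1 if p ≡ 3 mod 4. Taking (1 − χ(p)/p^2)^(-1) = p^2/(p^2 − χ(p)): (1 − (-1)/3^2)^(-1) · (1 − (1)/5^2)^(-1) · (1 − (-1)/7^2)^(-1) · (1 − (-1)/11^2)^(-1) · (1 − (1)/13^2)^(-1) · (1 − (1)/17^2)^(-1) · (1 − (-1)/19^2)^(-1) · (1 − (-1)/23^2)^(-1) · (1 − (1)/29^2)^(-1) · (1 − (-1)/31^2)^(-1) · (1 − (1)/37^2)^(-1) · (1 − (1)/41^2)^(-1) · (1 − (-1)/43^2)^(-1) · (1 − (-1)/47^2)^(-1) = 114726379539814929565547/125247697987829760000000.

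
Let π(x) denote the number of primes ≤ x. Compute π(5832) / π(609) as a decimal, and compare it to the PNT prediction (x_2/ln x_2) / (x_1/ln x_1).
π(5832)/π(609) = 765/111 ≈ 6.8919;  PNT prediction ≈ 7.0812.

π(609) = 111 and π(5832) = 765, so π(5832)/π(609) ≈ 6.8919. The PNT-predicted ratio is (5832/ln(5832)) / (609/ln(609)) ≈ 7.0812. The two agree to within a few percent, as expected.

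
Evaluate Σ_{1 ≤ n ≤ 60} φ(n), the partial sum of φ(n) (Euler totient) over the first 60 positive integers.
Σ_{n ≤ 60} φ(n) = 1102

Compute φ(n) for each 1 ≤ n ≤ 60: φ(1) = 1, φ(2) = 1, φ(3) = 2, φ(4) = 2, φ(5) = 4, φ(6) = 2, φ(7) = 6, φ(8) = 4, φ(9) = 6, φ(10) = 4, φ(11) = 10, φ(12) = 4, φ(13) = 12, φ(14) = 6, φ(15) = 8, φ(16) = 8, φ(17) = 16, φ(18) = 6, φ(19) = 18, φ(20) = 8, φ(21) = 12, φ(22) = 10, φ(23) = 22, φ(24) = 8, φ(25) = 20, φ(26) = 12, φ(27) = 18, φ(28) = 12, φ(29) = 28, φ(30) = 8, φ(31) = 30, φ(32) = 16, φ(33) = 20, φ(34) = 16, φ(35) = 24, φ(36) = 12, φ(37) = 36, φ(38) = 18, φ(39) = 24, φ(40) = 16, φ(41) = 40, φ(42) = 12, φ(43) = 42, φ(44) = 20, φ(45) = 24, φ(46) = 22, φ(47) = 46, φ(48) = 16, φ(49) = 42, φ(50) = 20, φ(51) = 32, φ(52) = 24, φ(53) = 52, φ(54) = 18, φ(55) = 40, φ(56) = 24, φ(57) = 36, φ(58) = 28, φ(59) = 58, φ(60) = 16. Summing all 60 values: 1102. (Average order: Σ_{n ≤ x} φ(n) ~ (3/π²) x². For x = 60, (3/π²)·60² ≈ 1094.27.)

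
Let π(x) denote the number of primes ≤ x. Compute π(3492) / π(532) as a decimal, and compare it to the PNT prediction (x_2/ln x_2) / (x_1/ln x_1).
π(3492)/π(532) = 488/99 ≈ 4.9293;  PNT prediction ≈ 5.0500.

π(532) = 99 and π(3492) = 488, so π(3492)/π(532) ≈ 4.9293. The PNT-predicted ratio is (3492/ln(3492)) / (532/ln(532)) ≈ 5.0500. The two agree to within a few percent, as expected.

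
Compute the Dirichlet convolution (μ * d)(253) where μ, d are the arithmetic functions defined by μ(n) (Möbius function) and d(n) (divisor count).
(μ * d)(253) = 1

Divisors of 253: [1, 11, 23, 253]. For each d | 253:
  d = 1: μ(1) · d(253/1) = 1 · 4 = 4
  d = 11: μ(11) · d(253/11) = -1 · 2 = -2
  d = 23: μ(23) · d(253/23) = -1 · 2 = -2
  d = 253: μ(253) · d(253/253) = 1 · 1 = 1
Summing: (μ * d)(253) = 4 + -2 + -2 + 1 = 1.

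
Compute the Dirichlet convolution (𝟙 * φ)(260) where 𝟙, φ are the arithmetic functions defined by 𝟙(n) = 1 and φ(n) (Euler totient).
(𝟙 * φ)(260) = 260

Divisors of 260: [1, 2, 4, 5, 10, 13, 20, 26, 52, 65, 130, 260]. For each d | 260:
  d = 1: 𝟙(1) · φ(260/1) = 1 · 96 = 96
  d = 2: 𝟙(2) · φ(260/2) = 1 · 48 = 48
  d = 4: 𝟙(4) · φ(260/4) = 1 · 48 = 48
  d = 5: 𝟙(5) · φ(260/5) = 1 · 24 = 24
  d = 10: 𝟙(10) · φ(260/10) = 1 · 12 = 12
  d = 13: 𝟙(13) · φ(260/13) = 1 · 8 = 8
  d = 20: 𝟙(20) · φ(260/20) = 1 · 12 = 12
  d = 26: 𝟙(26) · φ(260/26) = 1 · 4 = 4
  d = 52: 𝟙(52) · φ(260/52) = 1 · 4 = 4
  d = 65: 𝟙(65) · φ(260/65) = 1 · 2 = 2
  d = 130: 𝟙(130) · φ(260/130) = 1 · 1 = 1
  d = 260: 𝟙(260) · φ(260/260) = 1 · 1 = 1
Summing: (𝟙 * φ)(260) = 96 + 48 + 48 + 24 + 12 + 8 + 12 + 4 + 4 + 2 + 1 + 1 = 260.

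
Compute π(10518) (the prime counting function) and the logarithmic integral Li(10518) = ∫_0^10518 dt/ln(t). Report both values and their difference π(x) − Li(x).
π(10518) = 1286;  Li(10518) ≈ 1302.22;  π(x) − Li(x) ≈ -16.22.

Direct count of primes ≤ 10518 gives π(10518) = 1286. Numerical evaluation of the logarithmic integral gives Li(10518) ≈ 1302.22. The difference π(x) − Li(x) ≈ -16.22 is typically negative for small/moderate x (Li(x) overestimates), though Littlewood's theorem shows this sign changes infinitely often.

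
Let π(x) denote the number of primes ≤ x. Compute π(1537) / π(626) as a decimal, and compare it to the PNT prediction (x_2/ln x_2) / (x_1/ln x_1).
π(1537)/π(626) = 242/114 ≈ 2.1228;  PNT prediction ≈ 2.1547.

π(626) = 114 and π(1537) = 242, so π(1537)/π(626) ≈ 2.1228. The PNT-predicted ratio is (1537/ln(1537)) / (626/ln(626)) ≈ 2.1547. The two agree to within a few percent, as expected.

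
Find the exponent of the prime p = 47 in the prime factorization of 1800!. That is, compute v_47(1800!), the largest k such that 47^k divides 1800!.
v_47(1800!) = 38

Legendre's formula: v_p(n!) = Σ_{k ≥ 1} ⌊n / p^k⌋. For p = 47, n = 1800, the terms are:
  ⌊1800/47^1⌋ = ⌊1800/47⌋ = 38
(the next term ⌊1800/47^2⌋ = 0, terminating the sum). Summing: v_47(1800!) = 38 = 38.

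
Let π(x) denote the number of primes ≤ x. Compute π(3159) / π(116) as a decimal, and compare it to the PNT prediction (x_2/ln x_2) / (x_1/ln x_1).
π(3159)/π(116) = 446/30 ≈ 14.8667;  PNT prediction ≈ 16.0652.

π(116) = 30 and π(3159) = 446, so π(3159)/π(116) ≈ 14.8667. The PNT-predicted ratio is (3159/ln(3159)) / (116/ln(116)) ≈ 16.0652. The two agree to within a few percent, as expected.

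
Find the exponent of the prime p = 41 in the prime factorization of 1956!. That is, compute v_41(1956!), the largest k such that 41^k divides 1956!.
v_41(1956!) = 48

Legendre's formula: v_p(n!) = Σ_{k ≥ 1} ⌊n / p^k⌋. For p = 41, n = 1956, the terms are:
  ⌊1956/41^1⌋ = ⌊1956/41⌋ = 47
  ⌊1956/41^2⌋ = ⌊1956/1681⌋ = 1
(the next term ⌊1956/41^3⌋ = 0, terminating the sum). Summing: v_41(1956!) = 47 + 1 = 48.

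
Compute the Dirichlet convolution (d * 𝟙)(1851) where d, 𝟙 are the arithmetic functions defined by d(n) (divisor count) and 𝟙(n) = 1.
(d * 𝟙)(1851) = 9

Divisors of 1851: [1, 3, 617, 1851]. For each d | 1851:
  d = 1: d(1) · 𝟙(1851/1) = 1 · 1 = 1
  d = 3: d(3) · 𝟙(1851/3) = 2 · 1 = 2
  d = 617: d(617) · 𝟙(1851/617) = 2 · 1 = 2
  d = 1851: d(1851) · 𝟙(1851/1851) = 4 · 1 = 4
Summing: (d * 𝟙)(1851) = 1 + 2 + 2 + 4 = 9.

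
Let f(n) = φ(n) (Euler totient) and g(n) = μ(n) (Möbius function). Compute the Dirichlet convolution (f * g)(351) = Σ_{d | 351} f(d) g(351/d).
(φ * μ)(351) = 132

Divisors of 351: [1, 3, 9, 13, 27, 39, 117, 351]. For each d | 351:
  d = 1: φ(1) · μ(351/1) = 1 · 0 = 0
  d = 3: φ(3) · μ(351/3) = 2 · 0 = 0
  d = 9: φ(9) · μ(351/9) = 6 · 1 = 6
  d = 13: φ(13) · μ(351/13) = 12 · 0 = 0
  d = 27: φ(27) · μ(351/27) = 18 · -1 = -18
  d = 39: φ(39) · μ(351/39) = 24 · 0 = 0
  d = 117: φ(117) · μ(351/117) = 72 · -1 = -72
  d = 351: φ(351) · μ(351/351) = 216 · 1 = 216
Summing: (φ * μ)(351) = 0 + 0 + 6 + 0 + -18 + 0 + -72 + 216 = 132.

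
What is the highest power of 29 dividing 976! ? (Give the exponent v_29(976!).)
v_29(976!) = 34

Legendre's formula: v_p(n!) = Σ_{k ≥ 1} ⌊n / p^k⌋. For p = 29, n = 976, the terms are:
  ⌊976/29^1⌋ = ⌊976/29⌋ = 33
  ⌊976/29^2⌋ = ⌊976/841⌋ = 1
(the next term ⌊976/29^3⌋ = 0, terminating the sum). Summing: v_29(976!) = 33 + 1 = 34.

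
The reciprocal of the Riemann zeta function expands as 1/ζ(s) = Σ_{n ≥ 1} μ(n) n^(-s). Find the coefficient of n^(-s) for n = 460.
μ(460) = 0

Factor n = 460 = 2^2 · 5 · 23. μ(n) = 0 if any exponent ≥ 2 (not squarefree); otherwise μ(n) = (−1)^{ω(n)} where ω(n) is the number of distinct prime factors. Applying: μ(460) = 0.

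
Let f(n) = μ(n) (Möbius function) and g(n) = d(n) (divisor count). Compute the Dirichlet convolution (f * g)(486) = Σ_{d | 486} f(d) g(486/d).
(μ * d)(486) = 1

Divisors of 486: [1, 2, 3, 6, 9, 18, 27, 54, 81, 162, 243, 486]. For each d | 486:
  d = 1: μ(1) · d(486/1) = 1 · 12 = 12
  d = 2: μ(2) · d(486/2) = -1 · 6 = -6
  d = 3: μ(3) · d(486/3) = -1 · 10 = -10
  d = 6: μ(6) · d(486/6) = 1 · 5 = 5
  d = 9: μ(9) · d(486/9) = 0 · 8 = 0
  d = 18: μ(18) · d(486/18) = 0 · 4 = 0
  d = 27: μ(27) · d(486/27) = 0 · 6 = 0
  d = 54: μ(54) · d(486/54) = 0 · 3 = 0
  d = 81: μ(81) · d(486/81) = 0 · 4 = 0
  d = 162: μ(162) · d(486/162) = 0 · 2 = 0
  d = 243: μ(243) · d(486/243) = 0 · 2 = 0
  d = 486: μ(486) · d(486/486) = 0 · 1 = 0
Summing: (μ * d)(486) = 12 + -6 + -10 + 5 + 0 + 0 + 0 + 0 + 0 + 0 + 0 + 0 = 1.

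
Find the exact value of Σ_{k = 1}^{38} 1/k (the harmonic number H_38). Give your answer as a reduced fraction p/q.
H_38 = 2053580969474233/485721041551200

Direct summation: H_38 = 1 + 1/2 + ... + 1/38. The least common denominator is lcm(1, ..., 38) = 5342931457063200; over this denominator the numerator is 5342931457063200 + 2671465728531600 + 1780977152354400 + 1335732864265800 + 1068586291412640 + 890488576177200 + 763275922437600 + 667866432132900 + 593659050784800 + 534293145706320 + 485721041551200 + 445244288088600 + 410994727466400 + 381637961218800 + 356195430470880 + 333933216066450 + 314290085709600 + 296829525392400 + 281206918792800 + 267146572853160 + 254425307479200 + 242860520775600 + 232301367698400 + 222622144044300 + 213717258282528 + 205497363733200 + 197886350261600 + 190818980609400 + 184239015760800 + 178097715235440 + 172352627647200 + 166966608033225 + 161907013850400 + 157145042854800 + 152655184487520 + 148414762696200 + 144403552893600 + 140603459396400 = 22589390664216563, so H_38 = 22589390664216563/5342931457063200; reducing by gcd(22589390664216563, 5342931457063200) = 11 gives 2053580969474233/485721041551200 ≈ 4.22790. (The PNT-adjacent estimate ln(38) + γ ≈ 4.21480 matches within O(1/n).)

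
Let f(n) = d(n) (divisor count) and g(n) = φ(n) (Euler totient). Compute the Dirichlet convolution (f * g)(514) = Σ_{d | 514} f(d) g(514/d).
(d * φ)(514) = 774

Divisors of 514: [1, 2, 257, 514]. For each d | 514:
  d = 1: d(1) · φ(514/1) = 1 · 256 = 256
  d = 2: d(2) · φ(514/2) = 2 · 256 = 512
  d = 257: d(257) · φ(514/257) = 2 · 1 = 2
  d = 514: d(514) · φ(514/514) = 4 · 1 = 4
Summing: (d * φ)(514) = 256 + 512 + 2 + 4 = 774.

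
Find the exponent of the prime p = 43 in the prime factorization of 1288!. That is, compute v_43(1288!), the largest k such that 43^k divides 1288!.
v_43(1288!) = 29

Legendre's formula: v_p(n!) = Σ_{k ≥ 1} ⌊n / p^k⌋. For p = 43, n = 1288, the terms are:
  ⌊1288/43^1⌋ = ⌊1288/43⌋ = 29
(the next term ⌊1288/43^2⌋ = 0, terminating the sum). Summing: v_43(1288!) = 29 = 29.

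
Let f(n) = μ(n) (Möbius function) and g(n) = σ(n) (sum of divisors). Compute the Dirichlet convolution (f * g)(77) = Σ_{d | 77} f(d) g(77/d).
(μ * σ)(77) = 77

Divisors of 77: [1, 7, 11, 77]. For each d | 77:
  d = 1: μ(1) · σ(77/1) = 1 · 96 = 96
  d = 7: μ(7) · σ(77/7) = -1 · 12 = -12
  d = 11: μ(11) · σ(77/11) = -1 · 8 = -8
  d = 77: μ(77) · σ(77/77) = 1 · 1 = 1
Summing: (μ * σ)(77) = 96 + -12 + -8 + 1 = 77.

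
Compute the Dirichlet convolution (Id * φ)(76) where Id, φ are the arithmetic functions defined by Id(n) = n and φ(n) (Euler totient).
(Id * φ)(76) = 296

Divisors of 76: [1, 2, 4, 19, 38, 76]. For each d | 76:
  d = 1: Id(1) · φ(76/1) = 1 · 36 = 36
  d = 2: Id(2) · φ(76/2) = 2 · 18 = 36
  d = 4: Id(4) · φ(76/4) = 4 · 18 = 72
  d = 19: Id(19) · φ(76/19) = 19 · 2 = 38
  d = 38: Id(38) · φ(76/38) = 38 · 1 = 38
  d = 76: Id(76) · φ(76/76) = 76 · 1 = 76
Summing: (Id * φ)(76) = 36 + 36 + 72 + 38 + 38 + 76 = 296.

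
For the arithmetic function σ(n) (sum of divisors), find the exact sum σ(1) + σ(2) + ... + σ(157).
Σ_{n ≤ 157} σ(n) = 20320

Compute σ(n) for each 1 ≤ n ≤ 157: σ(1) = 1, σ(2) = 3, σ(3) = 4, σ(4) = 7, σ(5) = 6, σ(6) = 12, σ(7) = 8, σ(8) = 15, σ(9) = 13, σ(10) = 18, σ(11) = 12, σ(12) = 28, σ(13) = 14, σ(14) = 24, σ(15) = 24, σ(16) = 31, σ(17) = 18, σ(18) = 39, σ(19) = 20, σ(20) = 42, σ(21) = 32, σ(22) = 36, σ(23) = 24, σ(24) = 60, σ(25) = 31, σ(26) = 42, σ(27) = 40, σ(28) = 56, σ(29) = 30, σ(30) = 72, σ(31) = 32, σ(32) = 63, σ(33) = 48, σ(34) = 54, σ(35) = 48, σ(36) = 91, σ(37) = 38, σ(38) = 60, σ(39) = 56, σ(40) = 90, σ(41) = 42, σ(42) = 96, σ(43) = 44, σ(44) = 84, σ(45) = 78, σ(46) = 72, σ(47) = 48, σ(48) = 124, σ(49) = 57, σ(50) = 93, σ(51) = 72, σ(52) = 98, σ(53) = 54, σ(54) = 120, σ(55) = 72, σ(56) = 120, σ(57) = 80, σ(58) = 90, σ(59) = 60, σ(60) = 168, σ(61) = 62, σ(62) = 96, σ(63) = 104, σ(64) = 127, σ(65) = 84, σ(66) = 144, σ(67) = 68, σ(68) = 126, σ(69) = 96, σ(70) = 144, σ(71) = 72, σ(72) = 195, σ(73) = 74, σ(74) = 114, σ(75) = 124, σ(76) = 140, σ(77) = 96, σ(78) = 168, σ(79) = 80, σ(80) = 186, σ(81) = 121, σ(82) = 126, σ(83) = 84, σ(84) = 224, σ(85) = 108, σ(86) = 132, σ(87) = 120, σ(88) = 180, σ(89) = 90, σ(90) = 234, σ(91) = 112, σ(92) = 168, σ(93) = 128, σ(94) = 144, σ(95) = 120, σ(96) = 252, σ(97) = 98, σ(98) = 171, σ(99) = 156, σ(100) = 217, σ(101) = 102, σ(102) = 216, σ(103) = 104, σ(104) = 210, σ(105) = 192, σ(106) = 162, σ(107) = 108, σ(108) = 280, σ(109) = 110, σ(110) = 216, σ(111) = 152, σ(112) = 248, σ(113) = 114, σ(114) = 240, σ(115) = 144, σ(116) = 210, σ(117) = 182, σ(118) = 180, σ(119) = 144, σ(120) = 360, σ(121) = 133, σ(122) = 186, σ(123) = 168, σ(124) = 224, σ(125) = 156, σ(126) = 312, σ(127) = 128, σ(128) = 255, σ(129) = 176, σ(130) = 252, σ(131) = 132, σ(132) = 336, σ(133) = 160, σ(134) = 204, σ(135) = 240, σ(136) = 270, σ(137) = 138, σ(138) = 288, σ(139) = 140, σ(140) = 336, σ(141) = 192, σ(142) = 216, σ(143) = 168, σ(144) = 403, σ(145) = 180, σ(146) = 222, σ(147) = 228, σ(148) = 266, σ(149) = 150, σ(150) = 372, σ(151) = 152, σ(152) = 300, σ(153) = 234, σ(154) = 288, σ(155) = 192, σ(156) = 392, σ(157) = 158. Summing all 157 values: 20320. (Average order: Σ_{n ≤ x} σ(n) ~ (π²/12) x². For x = 157, (π²/12)·157² ≈ 20272.99.)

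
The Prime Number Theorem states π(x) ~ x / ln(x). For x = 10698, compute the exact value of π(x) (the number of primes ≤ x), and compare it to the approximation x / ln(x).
π(10698) = 1304;  x/ln(x) ≈ 1153.07;  relative error ≈ 11.57%.

Directly count primes up to 10698: π(10698) = 1304. The PNT approximation gives 10698/ln(10698) ≈ 10698/9.27781 ≈ 1153.07. Relative error (π(x) − x/ln(x)) / π(x) ≈ 11.57%; the approximation is known to undercount slightly (Li(x) is a better estimate).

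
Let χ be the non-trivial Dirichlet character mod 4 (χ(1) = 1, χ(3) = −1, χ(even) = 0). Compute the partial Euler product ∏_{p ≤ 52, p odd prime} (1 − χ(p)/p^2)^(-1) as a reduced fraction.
∏ = 114726379539814929565547/125247697987829760000000

The odd primes p ≤ 52 are [3, 5, 7, 11, 13, 17, 19, 23, 29, 31, 37, 41, 43, 47]. For each, χ(p) = 1 if p ≡ 1 mod 4, χ(p) = −1 if p ≡ 3 mod 4. Taking (1 − χ(p)/p^2)^(-1) = p^2/(p^2 − χ(p)): (1 − (-1)/3^2)^(-1) · (1 − (1)/5^2)^(-1) · (1 − (-1)/7^2)^(-1) · (1 − (-1)/11^2)^(-1) · (1 − (1)/13^2)^(-1) · (1 − (1)/17^2)^(-1) · (1 − (-1)/19^2)^(-1) · (1 − (-1)/23^2)^(-1) · (1 − (1)/29^2)^(-1) · (1 − (-1)/31^2)^(-1) · (1 − (1)/37^2)^(-1) · (1 − (1)/41^2)^(-1) · (1 − (-1)/43^2)^(-1) · (1 − (-1)/47^2)^(-1) = 114726379539814929565547/125247697987829760000000.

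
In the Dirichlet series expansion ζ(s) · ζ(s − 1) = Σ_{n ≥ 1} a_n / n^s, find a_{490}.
σ(490) = 1026

In the product (Σ m^0/m^s)(Σ k / k^s) = Σ (Σ_{d | n} d) / n^s, the coefficient of 1/n^s is σ(n) = Σ_{d | n} d. For n = 490, divisors are [1, 2, 5, 7, 10, 14, 35, 49, 70, 98, 245, 490]; summing: σ(490) = 1026.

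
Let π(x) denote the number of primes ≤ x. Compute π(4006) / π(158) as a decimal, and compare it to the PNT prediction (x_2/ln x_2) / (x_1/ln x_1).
π(4006)/π(158) = 552/37 ≈ 14.9189;  PNT prediction ≈ 15.4733.

π(158) = 37 and π(4006) = 552, so π(4006)/π(158) ≈ 14.9189. The PNT-predicted ratio is (4006/ln(4006)) / (158/ln(158)) ≈ 15.4733. The two agree to within a few percent, as expected.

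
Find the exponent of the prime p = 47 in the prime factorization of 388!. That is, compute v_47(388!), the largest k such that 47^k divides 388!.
v_47(388!) = 8

Legendre's formula: v_p(n!) = Σ_{k ≥ 1} ⌊n / p^k⌋. For p = 47, n = 388, the terms are:
  ⌊388/47^1⌋ = ⌊388/47⌋ = 8
(the next term ⌊388/47^2⌋ = 0, terminating the sum). Summing: v_47(388!) = 8 = 8.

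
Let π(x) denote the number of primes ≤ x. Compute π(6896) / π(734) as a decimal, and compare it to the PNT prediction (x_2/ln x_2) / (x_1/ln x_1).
π(6896)/π(734) = 886/130 ≈ 6.8154;  PNT prediction ≈ 7.0139.

π(734) = 130 and π(6896) = 886, so π(6896)/π(734) ≈ 6.8154. The PNT-predicted ratio is (6896/ln(6896)) / (734/ln(734)) ≈ 7.0139. The two agree to within a few percent, as expected.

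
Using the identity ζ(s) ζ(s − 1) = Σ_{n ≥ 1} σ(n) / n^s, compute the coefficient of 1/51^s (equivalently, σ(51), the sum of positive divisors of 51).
σ(51) = 72

In the product (Σ m^0/m^s)(Σ k / k^s) = Σ (Σ_{d | n} d) / n^s, the coefficient of 1/n^s is σ(n) = Σ_{d | n} d. For n = 51, divisors are [1, 3, 17, 51]; summing: σ(51) = 72.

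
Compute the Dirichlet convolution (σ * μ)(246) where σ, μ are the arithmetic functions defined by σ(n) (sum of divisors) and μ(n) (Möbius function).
(σ * μ)(246) = 246

Divisors of 246: [1, 2, 3, 6, 41, 82, 123, 246]. For each d | 246:
  d = 1: σ(1) · μ(246/1) = 1 · -1 = -1
  d = 2: σ(2) · μ(246/2) = 3 · 1 = 3
  d = 3: σ(3) · μ(246/3) = 4 · 1 = 4
  d = 6: σ(6) · μ(246/6) = 12 · -1 = -12
  d = 41: σ(41) · μ(246/41) = 42 · 1 = 42
  d = 82: σ(82) · μ(246/82) = 126 · -1 = -126
  d = 123: σ(123) · μ(246/123) = 168 · -1 = -168
  d = 246: σ(246) · μ(246/246) = 504 · 1 = 504
Summing: (σ * μ)(246) = -1 + 3 + 4 + -12 + 42 + -126 + -168 + 504 = 246.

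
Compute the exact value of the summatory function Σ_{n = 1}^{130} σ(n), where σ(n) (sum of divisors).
Σ_{n ≤ 130} σ(n) = 13963

Compute σ(n) for each 1 ≤ n ≤ 130: σ(1) = 1, σ(2) = 3, σ(3) = 4, σ(4) = 7, σ(5) = 6, σ(6) = 12, σ(7) = 8, σ(8) = 15, σ(9) = 13, σ(10) = 18, σ(11) = 12, σ(12) = 28, σ(13) = 14, σ(14) = 24, σ(15) = 24, σ(16) = 31, σ(17) = 18, σ(18) = 39, σ(19) = 20, σ(20) = 42, σ(21) = 32, σ(22) = 36, σ(23) = 24, σ(24) = 60, σ(25) = 31, σ(26) = 42, σ(27) = 40, σ(28) = 56, σ(29) = 30, σ(30) = 72, σ(31) = 32, σ(32) = 63, σ(33) = 48, σ(34) = 54, σ(35) = 48, σ(36) = 91, σ(37) = 38, σ(38) = 60, σ(39) = 56, σ(40) = 90, σ(41) = 42, σ(42) = 96, σ(43) = 44, σ(44) = 84, σ(45) = 78, σ(46) = 72, σ(47) = 48, σ(48) = 124, σ(49) = 57, σ(50) = 93, σ(51) = 72, σ(52) = 98, σ(53) = 54, σ(54) = 120, σ(55) = 72, σ(56) = 120, σ(57) = 80, σ(58) = 90, σ(59) = 60, σ(60) = 168, σ(61) = 62, σ(62) = 96, σ(63) = 104, σ(64) = 127, σ(65) = 84, σ(66) = 144, σ(67) = 68, σ(68) = 126, σ(69) = 96, σ(70) = 144, σ(71) = 72, σ(72) = 195, σ(73) = 74, σ(74) = 114, σ(75) = 124, σ(76) = 140, σ(77) = 96, σ(78) = 168, σ(79) = 80, σ(80) = 186, σ(81) = 121, σ(82) = 126, σ(83) = 84, σ(84) = 224, σ(85) = 108, σ(86) = 132, σ(87) = 120, σ(88) = 180, σ(89) = 90, σ(90) = 234, σ(91) = 112, σ(92) = 168, σ(93) = 128, σ(94) = 144, σ(95) = 120, σ(96) = 252, σ(97) = 98, σ(98) = 171, σ(99) = 156, σ(100) = 217, σ(101) = 102, σ(102) = 216, σ(103) = 104, σ(104) = 210, σ(105) = 192, σ(106) = 162, σ(107) = 108, σ(108) = 280, σ(109) = 110, σ(110) = 216, σ(111) = 152, σ(112) = 248, σ(113) = 114, σ(114) = 240, σ(115) = 144, σ(116) = 210, σ(117) = 182, σ(118) = 180, σ(119) = 144, σ(120) = 360, σ(121) = 133, σ(122) = 186, σ(123) = 168, σ(124) = 224, σ(125) = 156, σ(126) = 312, σ(127) = 128, σ(128) = 255, σ(129) = 176, σ(130) = 252. Summing all 130 values: 13963. (Average order: Σ_{n ≤ x} σ(n) ~ (π²/12) x². For x = 130, (π²/12)·130² ≈ 13899.69.)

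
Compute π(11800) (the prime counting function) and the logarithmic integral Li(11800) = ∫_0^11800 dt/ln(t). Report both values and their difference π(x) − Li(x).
π(11800) = 1413;  Li(11800) ≈ 1439.79;  π(x) − Li(x) ≈ -26.79.

Direct count of primes ≤ 11800 gives π(11800) = 1413. Numerical evaluation of the logarithmic integral gives Li(11800) ≈ 1439.79. The difference π(x) − Li(x) ≈ -26.79 is typically negative for small/moderate x (Li(x) overestimates), though Littlewood's theorem shows this sign changes infinitely often.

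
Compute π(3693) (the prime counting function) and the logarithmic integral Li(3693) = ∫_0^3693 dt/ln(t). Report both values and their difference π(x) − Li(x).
π(3693) = 515;  Li(3693) ≈ 528.17;  π(x) − Li(x) ≈ -13.17.

Direct count of primes ≤ 3693 gives π(3693) = 515. Numerical evaluation of the logarithmic integral gives Li(3693) ≈ 528.17. The difference π(x) − Li(x) ≈ -13.17 is typically negative for small/moderate x (Li(x) overestimates), though Littlewood's theorem shows this sign changes infinitely often.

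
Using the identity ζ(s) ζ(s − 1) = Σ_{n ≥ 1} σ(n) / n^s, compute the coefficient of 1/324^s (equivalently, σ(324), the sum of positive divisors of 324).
σ(324) = 847

In the product (Σ m^0/m^s)(Σ k / k^s) = Σ (Σ_{d | n} d) / n^s, the coefficient of 1/n^s is σ(n) = Σ_{d | n} d. For n = 324, divisors are [1, 2, 3, 4, 6, 9, 12, 18, 27, 36, 54, 81, 108, 162, 324]; summing: σ(324) = 847.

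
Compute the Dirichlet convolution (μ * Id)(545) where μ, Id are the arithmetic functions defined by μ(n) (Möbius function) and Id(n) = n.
(μ * Id)(545) = 432

Divisors of 545: [1, 5, 109, 545]. For each d | 545:
  d = 1: μ(1) · Id(545/1) = 1 · 545 = 545
  d = 5: μ(5) · Id(545/5) = -1 · 109 = -109
  d = 109: μ(109) · Id(545/109) = -1 · 5 = -5
  d = 545: μ(545) · Id(545/545) = 1 · 1 = 1
Summing: (μ * Id)(545) = 545 + -109 + -5 + 1 = 432.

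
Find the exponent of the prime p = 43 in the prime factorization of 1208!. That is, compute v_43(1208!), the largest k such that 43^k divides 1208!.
v_43(1208!) = 28

Legendre's formula: v_p(n!) = Σ_{k ≥ 1} ⌊n / p^k⌋. For p = 43, n = 1208, the terms are:
  ⌊1208/43^1⌋ = ⌊1208/43⌋ = 28
(the next term ⌊1208/43^2⌋ = 0, terminating the sum). Summing: v_43(1208!) = 28 = 28.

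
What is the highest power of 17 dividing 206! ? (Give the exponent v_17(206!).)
v_17(206!) = 12

Legendre's formula: v_p(n!) = Σ_{k ≥ 1} ⌊n / p^k⌋. For p = 17, n = 206, the terms are:
  ⌊206/17^1⌋ = ⌊206/17⌋ = 12
(the next term ⌊206/17^2⌋ = 0, terminating the sum). Summing: v_17(206!) = 12 = 12.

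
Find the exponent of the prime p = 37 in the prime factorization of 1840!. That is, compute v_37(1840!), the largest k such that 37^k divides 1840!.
v_37(1840!) = 50

Legendre's formula: v_p(n!) = Σ_{k ≥ 1} ⌊n / p^k⌋. For p = 37, n = 1840, the terms are:
  ⌊1840/37^1⌋ = ⌊1840/37⌋ = 49
  ⌊1840/37^2⌋ = ⌊1840/1369⌋ = 1
(the next term ⌊1840/37^3⌋ = 0, terminating the sum). Summing: v_37(1840!) = 49 + 1 = 50.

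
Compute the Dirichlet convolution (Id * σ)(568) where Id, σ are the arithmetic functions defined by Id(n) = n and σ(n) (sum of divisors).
(Id * σ)(568) = 7007

Divisors of 568: [1, 2, 4, 8, 71, 142, 284, 568]. For each d | 568:
  d = 1: Id(1) · σ(568/1) = 1 · 1080 = 1080
  d = 2: Id(2) · σ(568/2) = 2 · 504 = 1008
  d = 4: Id(4) · σ(568/4) = 4 · 216 = 864
  d = 8: Id(8) · σ(568/8) = 8 · 72 = 576
  d = 71: Id(71) · σ(568/71) = 71 · 15 = 1065
  d = 142: Id(142) · σ(568/142) = 142 · 7 = 994
  d = 284: Id(284) · σ(568/284) = 284 · 3 = 852
  d = 568: Id(568) · σ(568/568) = 568 · 1 = 568
Summing: (Id * σ)(568) = 1080 + 1008 + 864 + 576 + 1065 + 994 + 852 + 568 = 7007.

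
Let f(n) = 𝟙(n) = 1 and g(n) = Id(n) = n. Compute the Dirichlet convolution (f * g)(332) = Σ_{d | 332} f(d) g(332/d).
(𝟙 * Id)(332) = 588

Divisors of 332: [1, 2, 4, 83, 166, 332]. For each d | 332:
  d = 1: 𝟙(1) · Id(332/1) = 1 · 332 = 332
  d = 2: 𝟙(2) · Id(332/2) = 1 · 166 = 166
  d = 4: 𝟙(4) · Id(332/4) = 1 · 83 = 83
  d = 83: 𝟙(83) · Id(332/83) = 1 · 4 = 4
  d = 166: 𝟙(166) · Id(332/166) = 1 · 2 = 2
  d = 332: 𝟙(332) · Id(332/332) = 1 · 1 = 1
Summing: (𝟙 * Id)(332) = 332 + 166 + 83 + 4 + 2 + 1 = 588.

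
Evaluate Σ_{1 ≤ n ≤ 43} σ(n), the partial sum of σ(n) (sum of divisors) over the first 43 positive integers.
Σ_{n ≤ 43} σ(n) = 1524

Compute σ(n) for each 1 ≤ n ≤ 43: σ(1) = 1, σ(2) = 3, σ(3) = 4, σ(4) = 7, σ(5) = 6, σ(6) = 12, σ(7) = 8, σ(8) = 15, σ(9) = 13, σ(10) = 18, σ(11) = 12, σ(12) = 28, σ(13) = 14, σ(14) = 24, σ(15) = 24, σ(16) = 31, σ(17) = 18, σ(18) = 39, σ(19) = 20, σ(20) = 42, σ(21) = 32, σ(22) = 36, σ(23) = 24, σ(24) = 60, σ(25) = 31, σ(26) = 42, σ(27) = 40, σ(28) = 56, σ(29) = 30, σ(30) = 72, σ(31) = 32, σ(32) = 63, σ(33) = 48, σ(34) = 54, σ(35) = 48, σ(36) = 91, σ(37) = 38, σ(38) = 60, σ(39) = 56, σ(40) = 90, σ(41) = 42, σ(42) = 96, σ(43) = 44. Summing all 43 values: 1524. (Average order: Σ_{n ≤ x} σ(n) ~ (π²/12) x². For x = 43, (π²/12)·43² ≈ 1520.74.)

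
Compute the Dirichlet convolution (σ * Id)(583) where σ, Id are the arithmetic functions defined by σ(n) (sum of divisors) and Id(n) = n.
(σ * Id)(583) = 2461

Divisors of 583: [1, 11, 53, 583]. For each d | 583:
  d = 1: σ(1) · Id(583/1) = 1 · 583 = 583
  d = 11: σ(11) · Id(583/11) = 12 · 53 = 636
  d = 53: σ(53) · Id(583/53) = 54 · 11 = 594
  d = 583: σ(583) · Id(583/583) = 648 · 1 = 648
Summing: (σ * Id)(583) = 583 + 636 + 594 + 648 = 2461.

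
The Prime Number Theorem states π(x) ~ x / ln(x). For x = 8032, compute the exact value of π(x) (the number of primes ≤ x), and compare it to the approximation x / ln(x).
π(8032) = 1010;  x/ln(x) ≈ 893.32;  relative error ≈ 11.55%.

Directly count primes up to 8032: π(8032) = 1010. The PNT approximation gives 8032/ln(8032) ≈ 8032/8.99119 ≈ 893.32. Relative error (π(x) − x/ln(x)) / π(x) ≈ 11.55%; the approximation is known to undercount slightly (Li(x) is a better estimate).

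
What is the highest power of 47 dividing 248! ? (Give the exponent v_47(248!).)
v_47(248!) = 5

Legendre's formula: v_p(n!) = Σ_{k ≥ 1} ⌊n / p^k⌋. For p = 47, n = 248, the terms are:
  ⌊248/47^1⌋ = ⌊248/47⌋ = 5
(the next term ⌊248/47^2⌋ = 0, terminating the sum). Summing: v_47(248!) = 5 = 5.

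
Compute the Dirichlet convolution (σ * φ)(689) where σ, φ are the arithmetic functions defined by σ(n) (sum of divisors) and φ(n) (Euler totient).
(σ * φ)(689) = 2756

Divisors of 689: [1, 13, 53, 689]. For each d | 689:
  d = 1: σ(1) · φ(689/1) = 1 · 624 = 624
  d = 13: σ(13) · φ(689/13) = 14 · 52 = 728
  d = 53: σ(53) · φ(689/53) = 54 · 12 = 648
  d = 689: σ(689) · φ(689/689) = 756 · 1 = 756
Summing: (σ * φ)(689) = 624 + 728 + 648 + 756 = 2756.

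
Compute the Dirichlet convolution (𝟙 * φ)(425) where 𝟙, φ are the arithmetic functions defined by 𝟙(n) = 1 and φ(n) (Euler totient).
(𝟙 * φ)(425) = 425

Divisors of 425: [1, 5, 17, 25, 85, 425]. For each d | 425:
  d = 1: 𝟙(1) · φ(425/1) = 1 · 320 = 320
  d = 5: 𝟙(5) · φ(425/5) = 1 · 64 = 64
  d = 17: 𝟙(17) · φ(425/17) = 1 · 20 = 20
  d = 25: 𝟙(25) · φ(425/25) = 1 · 16 = 16
  d = 85: 𝟙(85) · φ(425/85) = 1 · 4 = 4
  d = 425: 𝟙(425) · φ(425/425) = 1 · 1 = 1
Summing: (𝟙 * φ)(425) = 320 + 64 + 20 + 16 + 4 + 1 = 425.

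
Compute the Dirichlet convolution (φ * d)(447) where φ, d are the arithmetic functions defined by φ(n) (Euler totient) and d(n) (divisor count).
(φ * d)(447) = 600

Divisors of 447: [1, 3, 149, 447]. For each d | 447:
  d = 1: φ(1) · d(447/1) = 1 · 4 = 4
  d = 3: φ(3) · d(447/3) = 2 · 2 = 4
  d = 149: φ(149) · d(447/149) = 148 · 2 = 296
  d = 447: φ(447) · d(447/447) = 296 · 1 = 296
Summing: (φ * d)(447) = 4 + 4 + 296 + 296 = 600.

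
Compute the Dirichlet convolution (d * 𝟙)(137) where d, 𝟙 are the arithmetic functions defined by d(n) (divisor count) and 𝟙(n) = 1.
(d * 𝟙)(137) = 3

Divisors of 137: [1, 137]. For each d | 137:
  d = 1: d(1) · 𝟙(137/1) = 1 · 1 = 1
  d = 137: d(137) · 𝟙(137/137) = 2 · 1 = 2
Summing: (d * 𝟙)(137) = 1 + 2 = 3.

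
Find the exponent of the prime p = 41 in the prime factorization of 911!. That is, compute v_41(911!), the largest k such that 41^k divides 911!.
v_41(911!) = 22

Legendre's formula: v_p(n!) = Σ_{k ≥ 1} ⌊n / p^k⌋. For p = 41, n = 911, the terms are:
  ⌊911/41^1⌋ = ⌊911/41⌋ = 22
(the next term ⌊911/41^2⌋ = 0, terminating the sum). Summing: v_41(911!) = 22 = 22.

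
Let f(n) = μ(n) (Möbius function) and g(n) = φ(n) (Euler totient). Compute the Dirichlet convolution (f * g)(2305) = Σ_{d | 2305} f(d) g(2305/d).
(μ * φ)(2305) = 1377

Divisors of 2305: [1, 5, 461, 2305]. For each d | 2305:
  d = 1: μ(1) · φ(2305/1) = 1 · 1840 = 1840
  d = 5: μ(5) · φ(2305/5) = -1 · 460 = -460
  d = 461: μ(461) · φ(2305/461) = -1 · 4 = -4
  d = 2305: μ(2305) · φ(2305/2305) = 1 · 1 = 1
Summing: (μ * φ)(2305) = 1840 + -460 + -4 + 1 = 1377.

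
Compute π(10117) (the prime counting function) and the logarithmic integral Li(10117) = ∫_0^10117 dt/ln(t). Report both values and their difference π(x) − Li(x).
π(10117) = 1242;  Li(10117) ≈ 1258.83;  π(x) − Li(x) ≈ -16.83.

Direct count of primes ≤ 10117 gives π(10117) = 1242. Numerical evaluation of the logarithmic integral gives Li(10117) ≈ 1258.83. The difference π(x) − Li(x) ≈ -16.83 is typically negative for small/moderate x (Li(x) overestimates), though Littlewood's theorem shows this sign changes infinitely often.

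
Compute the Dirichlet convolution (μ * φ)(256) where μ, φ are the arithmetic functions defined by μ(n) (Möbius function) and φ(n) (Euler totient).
(μ * φ)(256) = 64

Divisors of 256: [1, 2, 4, 8, 16, 32, 64, 128, 256]. For each d | 256:
  d = 1: μ(1) · φ(256/1) = 1 · 128 = 128
  d = 2: μ(2) · φ(256/2) = -1 · 64 = -64
  d = 4: μ(4) · φ(256/4) = 0 · 32 = 0
  d = 8: μ(8) · φ(256/8) = 0 · 16 = 0
  d = 16: μ(16) · φ(256/16) = 0 · 8 = 0
  d = 32: μ(32) · φ(256/32) = 0 · 4 = 0
  d = 64: μ(64) · φ(256/64) = 0 · 2 = 0
  d = 128: μ(128) · φ(256/128) = 0 · 1 = 0
  d = 256: μ(256) · φ(256/256) = 0 · 1 = 0
Summing: (μ * φ)(256) = 128 + -64 + 0 + 0 + 0 + 0 + 0 + 0 + 0 = 64.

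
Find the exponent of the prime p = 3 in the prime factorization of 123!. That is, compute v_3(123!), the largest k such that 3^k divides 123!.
v_3(123!) = 59

Legendre's formula: v_p(n!) = Σ_{k ≥ 1} ⌊n / p^k⌋. For p = 3, n = 123, the terms are:
  ⌊123/3^1⌋ = ⌊123/3⌋ = 41
  ⌊123/3^2⌋ = ⌊123/9⌋ = 13
  ⌊123/3^3⌋ = ⌊123/27⌋ = 4
  ⌊123/3^4⌋ = ⌊123/81⌋ = 1
(the next term ⌊123/3^5⌋ = 0, terminating the sum). Summing: v_3(123!) = 41 + 13 + 4 + 1 = 59.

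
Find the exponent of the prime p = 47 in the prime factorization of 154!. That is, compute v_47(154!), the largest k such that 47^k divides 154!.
v_47(154!) = 3

Legendre's formula: v_p(n!) = Σ_{k ≥ 1} ⌊n / p^k⌋. For p = 47, n = 154, the terms are:
  ⌊154/47^1⌋ = ⌊154/47⌋ = 3
(the next term ⌊154/47^2⌋ = 0, terminating the sum). Summing: v_47(154!) = 3 = 3.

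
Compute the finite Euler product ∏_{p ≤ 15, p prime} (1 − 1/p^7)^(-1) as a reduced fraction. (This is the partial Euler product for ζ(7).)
∏ = 3823532992398595385956921875/3791873603058129477401581447

The primes p ≤ 15 are [2, 3, 5, 7, 11, 13]. For each prime, (1 − 1/p^7)^(-1) = p^7 / (p^7 − 1). The product is (1 − 1/2^7)^(-1), (1 − 1/3^7)^(-1), (1 − 1/5^7)^(-1), (1 − 1/7^7)^(-1), (1 − 1/11^7)^(-1), (1 − 1/13^7)^(-1) = ∏ p^7 / (p^7 − 1) = 3823532992398595385956921875/3791873603058129477401581447.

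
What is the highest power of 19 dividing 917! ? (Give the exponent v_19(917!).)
v_19(917!) = 50

Legendre's formula: v_p(n!) = Σ_{k ≥ 1} ⌊n / p^k⌋. For p = 19, n = 917, the terms are:
  ⌊917/19^1⌋ = ⌊917/19⌋ = 48
  ⌊917/19^2⌋ = ⌊917/361⌋ = 2
(the next term ⌊917/19^3⌋ = 0, terminating the sum). Summing: v_19(917!) = 48 + 2 = 50.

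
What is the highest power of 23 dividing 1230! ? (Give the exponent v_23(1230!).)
v_23(1230!) = 55

Legendre's formula: v_p(n!) = Σ_{k ≥ 1} ⌊n / p^k⌋. For p = 23, n = 1230, the terms are:
  ⌊1230/23^1⌋ = ⌊1230/23⌋ = 53
  ⌊1230/23^2⌋ = ⌊1230/529⌋ = 2
(the next term ⌊1230/23^3⌋ = 0, terminating the sum). Summing: v_23(1230!) = 53 + 2 = 55.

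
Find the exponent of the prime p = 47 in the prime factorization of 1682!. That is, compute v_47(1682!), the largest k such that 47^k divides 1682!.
v_47(1682!) = 35

Legendre's formula: v_p(n!) = Σ_{k ≥ 1} ⌊n / p^k⌋. For p = 47, n = 1682, the terms are:
  ⌊1682/47^1⌋ = ⌊1682/47⌋ = 35
(the next term ⌊1682/47^2⌋ = 0, terminating the sum). Summing: v_47(1682!) = 35 = 35.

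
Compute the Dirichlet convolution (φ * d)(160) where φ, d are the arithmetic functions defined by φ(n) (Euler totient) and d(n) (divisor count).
(φ * d)(160) = 378

Divisors of 160: [1, 2, 4, 5, 8, 10, 16, 20, 32, 40, 80, 160]. For each d | 160:
  d = 1: φ(1) · d(160/1) = 1 · 12 = 12
  d = 2: φ(2) · d(160/2) = 1 · 10 = 10
  d = 4: φ(4) · d(160/4) = 2 · 8 = 16
  d = 5: φ(5) · d(160/5) = 4 · 6 = 24
  d = 8: φ(8) · d(160/8) = 4 · 6 = 24
  d = 10: φ(10) · d(160/10) = 4 · 5 = 20
  d = 16: φ(16) · d(160/16) = 8 · 4 = 32
  d = 20: φ(20) · d(160/20) = 8 · 4 = 32
  d = 32: φ(32) · d(160/32) = 16 · 2 = 32
  d = 40: φ(40) · d(160/40) = 16 · 3 = 48
  d = 80: φ(80) · d(160/80) = 32 · 2 = 64
  d = 160: φ(160) · d(160/160) = 64 · 1 = 64
Summing: (φ * d)(160) = 12 + 10 + 16 + 24 + 24 + 20 + 32 + 32 + 32 + 48 + 64 + 64 = 378.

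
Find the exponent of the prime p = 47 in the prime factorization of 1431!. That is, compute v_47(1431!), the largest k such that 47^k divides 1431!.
v_47(1431!) = 30

Legendre's formula: v_p(n!) = Σ_{k ≥ 1} ⌊n / p^k⌋. For p = 47, n = 1431, the terms are:
  ⌊1431/47^1⌋ = ⌊1431/47⌋ = 30
(the next term ⌊1431/47^2⌋ = 0, terminating the sum). Summing: v_47(1431!) = 30 = 30.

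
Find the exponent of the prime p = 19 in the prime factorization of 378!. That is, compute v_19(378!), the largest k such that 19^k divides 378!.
v_19(378!) = 20

Legendre's formula: v_p(n!) = Σ_{k ≥ 1} ⌊n / p^k⌋. For p = 19, n = 378, the terms are:
  ⌊378/19^1⌋ = ⌊378/19⌋ = 19
  ⌊378/19^2⌋ = ⌊378/361⌋ = 1
(the next term ⌊378/19^3⌋ = 0, terminating the sum). Summing: v_19(378!) = 19 + 1 = 20.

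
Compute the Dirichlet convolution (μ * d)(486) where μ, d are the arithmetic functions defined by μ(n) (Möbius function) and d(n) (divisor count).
(μ * d)(486) = 1

Divisors of 486: [1, 2, 3, 6, 9, 18, 27, 54, 81, 162, 243, 486]. For each d | 486:
  d = 1: μ(1) · d(486/1) = 1 · 12 = 12
  d = 2: μ(2) · d(486/2) = -1 · 6 = -6
  d = 3: μ(3) · d(486/3) = -1 · 10 = -10
  d = 6: μ(6) · d(486/6) = 1 · 5 = 5
  d = 9: μ(9) · d(486/9) = 0 · 8 = 0
  d = 18: μ(18) · d(486/18) = 0 · 4 = 0
  d = 27: μ(27) · d(486/27) = 0 · 6 = 0
  d = 54: μ(54) · d(486/54) = 0 · 3 = 0
  d = 81: μ(81) · d(486/81) = 0 · 4 = 0
  d = 162: μ(162) · d(486/162) = 0 · 2 = 0
  d = 243: μ(243) · d(486/243) = 0 · 2 = 0
  d = 486: μ(486) · d(486/486) = 0 · 1 = 0
Summing: (μ * d)(486) = 12 + -6 + -10 + 5 + 0 + 0 + 0 + 0 + 0 + 0 + 0 + 0 = 1.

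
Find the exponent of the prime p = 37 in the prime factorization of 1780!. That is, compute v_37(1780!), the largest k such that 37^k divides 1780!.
v_37(1780!) = 49

Legendre's formula: v_p(n!) = Σ_{k ≥ 1} ⌊n / p^k⌋. For p = 37, n = 1780, the terms are:
  ⌊1780/37^1⌋ = ⌊1780/37⌋ = 48
  ⌊1780/37^2⌋ = ⌊1780/1369⌋ = 1
(the next term ⌊1780/37^3⌋ = 0, terminating the sum). Summing: v_37(1780!) = 48 + 1 = 49.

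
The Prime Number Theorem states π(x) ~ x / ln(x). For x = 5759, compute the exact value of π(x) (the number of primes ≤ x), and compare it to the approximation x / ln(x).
π(5759) = 757;  x/ln(x) ≈ 665.13;  relative error ≈ 12.14%.

Directly count primes up to 5759: π(5759) = 757. The PNT approximation gives 5759/ln(5759) ≈ 5759/8.65852 ≈ 665.13. Relative error (π(x) − x/ln(x)) / π(x) ≈ 12.14%; the approximation is known to undercount slightly (Li(x) is a better estimate).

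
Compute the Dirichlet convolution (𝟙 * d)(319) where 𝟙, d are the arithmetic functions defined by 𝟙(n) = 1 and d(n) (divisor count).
(𝟙 * d)(319) = 9

Divisors of 319: [1, 11, 29, 319]. For each d | 319:
  d = 1: 𝟙(1) · d(319/1) = 1 · 4 = 4
  d = 11: 𝟙(11) · d(319/11) = 1 · 2 = 2
  d = 29: 𝟙(29) · d(319/29) = 1 · 2 = 2
  d = 319: 𝟙(319) · d(319/319) = 1 · 1 = 1
Summing: (𝟙 * d)(319) = 4 + 2 + 2 + 1 = 9.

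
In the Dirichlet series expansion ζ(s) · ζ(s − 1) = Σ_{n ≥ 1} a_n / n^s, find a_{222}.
σ(222) = 456

In the product (Σ m^0/m^s)(Σ k / k^s) = Σ (Σ_{d | n} d) / n^s, the coefficient of 1/n^s is σ(n) = Σ_{d | n} d. For n = 222, divisors are [1, 2, 3, 6, 37, 74, 111, 222]; summing: σ(222) = 456.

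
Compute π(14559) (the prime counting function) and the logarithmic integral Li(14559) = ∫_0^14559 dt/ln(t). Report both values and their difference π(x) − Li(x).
π(14559) = 1706;  Li(14559) ≈ 1730.69;  π(x) − Li(x) ≈ -24.69.

Direct count of primes ≤ 14559 gives π(14559) = 1706. Numerical evaluation of the logarithmic integral gives Li(14559) ≈ 1730.69. The difference π(x) − Li(x) ≈ -24.69 is typically negative for small/moderate x (Li(x) overestimates), though Littlewood's theorem shows this sign changes infinitely often.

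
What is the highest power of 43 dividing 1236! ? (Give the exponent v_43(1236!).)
v_43(1236!) = 28

Legendre's formula: v_p(n!) = Σ_{k ≥ 1} ⌊n / p^k⌋. For p = 43, n = 1236, the terms are:
  ⌊1236/43^1⌋ = ⌊1236/43⌋ = 28
(the next term ⌊1236/43^2⌋ = 0, terminating the sum). Summing: v_43(1236!) = 28 = 28.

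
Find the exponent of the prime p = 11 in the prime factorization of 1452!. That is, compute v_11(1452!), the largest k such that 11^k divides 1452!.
v_11(1452!) = 145

Legendre's formula: v_p(n!) = Σ_{k ≥ 1} ⌊n / p^k⌋. For p = 11, n = 1452, the terms are:
  ⌊1452/11^1⌋ = ⌊1452/11⌋ = 132
  ⌊1452/11^2⌋ = ⌊1452/121⌋ = 12
  ⌊1452/11^3⌋ = ⌊1452/1331⌋ = 1
(the next term ⌊1452/11^4⌋ = 0, terminating the sum). Summing: v_11(1452!) = 132 + 12 + 1 = 145.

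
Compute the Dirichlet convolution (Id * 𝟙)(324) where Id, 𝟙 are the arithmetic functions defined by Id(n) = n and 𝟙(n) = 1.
(Id * 𝟙)(324) = 847

Divisors of 324: [1, 2, 3, 4, 6, 9, 12, 18, 27, 36, 54, 81, 108, 162, 324]. For each d | 324:
  d = 1: Id(1) · 𝟙(324/1) = 1 · 1 = 1
  d = 2: Id(2) · 𝟙(324/2) = 2 · 1 = 2
  d = 3: Id(3) · 𝟙(324/3) = 3 · 1 = 3
  d = 4: Id(4) · 𝟙(324/4) = 4 · 1 = 4
  d = 6: Id(6) · 𝟙(324/6) = 6 · 1 = 6
  d = 9: Id(9) · 𝟙(324/9) = 9 · 1 = 9
  d = 12: Id(12) · 𝟙(324/12) = 12 · 1 = 12
  d = 18: Id(18) · 𝟙(324/18) = 18 · 1 = 18
  d = 27: Id(27) · 𝟙(324/27) = 27 · 1 = 27
  d = 36: Id(36) · 𝟙(324/36) = 36 · 1 = 36
  d = 54: Id(54) · 𝟙(324/54) = 54 · 1 = 54
  d = 81: Id(81) · 𝟙(324/81) = 81 · 1 = 81
  d = 108: Id(108) · 𝟙(324/108) = 108 · 1 = 108
  d = 162: Id(162) · 𝟙(324/162) = 162 · 1 = 162
  d = 324: Id(324) · 𝟙(324/324) = 324 · 1 = 324
Summing: (Id * 𝟙)(324) = 1 + 2 + 3 + 4 + 6 + 9 + 12 + 18 + 27 + 36 + 54 + 81 + 108 + 162 + 324 = 847.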